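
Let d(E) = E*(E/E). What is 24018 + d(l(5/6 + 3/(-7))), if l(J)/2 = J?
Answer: 504395/21 ≈ 24019.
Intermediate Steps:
l(J) = 2*J
d(E) = E (d(E) = E*1 = E)
24018 + d(l(5/6 + 3/(-7))) = 24018 + 2*(5/6 + 3/(-7)) = 24018 + 2*(5*(1/6) + 3*(-1/7)) = 24018 + 2*(5/6 - 3/7) = 24018 + 2*(17/42) = 24018 + 17/21 = 504395/21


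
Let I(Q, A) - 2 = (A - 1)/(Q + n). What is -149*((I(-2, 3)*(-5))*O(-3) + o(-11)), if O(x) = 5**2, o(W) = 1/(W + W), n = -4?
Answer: 2049197/66 ≈ 31048.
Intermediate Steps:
o(W) = 1/(2*W)
I(Q, A) = 2 + (-1 + A)/(-4 + Q) (I(Q, A) = 2 + (A - 1)/(Q - 4) = 2 + (-1 + A)/(-4 + Q))
O(x) = 25
-149*((I(-2, 3)*(-5))*O(-3) + o(-11)) = -149*((((-9 + 3 + 2*(-2))/(-4 - 2))*(-5))*25 + (1/2)/(-11)) = -149*((((-9 + 3 - 4)/(-6))*(-5))*25 + (1/2)*(-1/11)) = -149*((-1/6*(-10)*(-5))*25 - 1/22) = -149*(((5/3)*(-5))*25 - 1/22) = -149*(-25/3*25 - 1/22) = -149*(-625/3 - 1/22) = -149*(-13753/66) = 2049197/66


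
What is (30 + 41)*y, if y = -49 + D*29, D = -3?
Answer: -9656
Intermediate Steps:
y = -136 (y = -49 - 3*29 = -49 - 87 = -136)
(30 + 41)*y = (30 + 41)*(-136) = 71*(-136) = -9656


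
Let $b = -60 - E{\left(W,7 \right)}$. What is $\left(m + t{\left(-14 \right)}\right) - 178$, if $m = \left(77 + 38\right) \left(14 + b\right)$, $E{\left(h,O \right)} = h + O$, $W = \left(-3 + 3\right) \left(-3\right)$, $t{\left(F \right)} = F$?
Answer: $-6287$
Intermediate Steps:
$W = 0$ ($W = 0 \left(-3\right) = 0$)
$E{\left(h,O \right)} = O + h$
$b = -67$ ($b = -60 - \left(7 + 0\right) = -60 - 7 = -67$)
$m = -6095$ ($m = \left(77 + 38\right) \left(14 - 67\right) = 115 \left(-53\right) = -6095$)
$\left(m + t{\left(-14 \right)}\right) - 178 = \left(-6095 - 14\right) - 178 = -6109 - 178 = -6287$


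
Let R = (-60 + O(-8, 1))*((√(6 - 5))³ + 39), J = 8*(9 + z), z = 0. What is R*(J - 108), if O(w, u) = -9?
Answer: 99360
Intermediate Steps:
J = 72 (J = 8*(9 + 0) = 8*9 = 72)
R = -2760 (R = (-60 - 9)*((√(6 - 5))³ + 39) = -69*((√1)³ + 39) = -69*(1³ + 39) = -69*(1 + 39) = -69*40 = -2760)
R*(J - 108) = -2760*(72 - 108) = -2760*(-36) = 99360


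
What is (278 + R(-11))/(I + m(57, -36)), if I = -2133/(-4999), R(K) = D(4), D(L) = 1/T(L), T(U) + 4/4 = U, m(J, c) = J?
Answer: 4174165/861228 ≈ 4.8468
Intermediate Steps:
T(U) = -1 + U
D(L) = 1/(-1 + L)
R(K) = 1/3 (R(K) = 1/(-1 + 4) = 1/3)
I = 2133/4999 (I = -2133*(-1/4999) = 2133/4999 ≈ 0.42669)
(278 + R(-11))/(I + m(57, -36)) = (278 + 1/3)/(2133/4999 + 57) = 835/(3*(287076/4999)) = (835/3)*(4999/287076) = 4174165/861228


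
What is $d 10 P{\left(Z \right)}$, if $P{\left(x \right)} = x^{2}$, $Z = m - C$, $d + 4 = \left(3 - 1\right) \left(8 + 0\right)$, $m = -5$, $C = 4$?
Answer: $9720$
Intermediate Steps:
$d = 12$ ($d = -4 + \left(3 - 1\right) \left(8 + 0\right) = -4 + 2 \cdot 8 = -4 + 16 = 12$)
$Z = -9$ ($Z = -5 - 4 = -9$)
$d 10 P{\left(Z \right)} = 12 \cdot 10 \left(-9\right)^{2} = 120 \cdot 81 = 9720$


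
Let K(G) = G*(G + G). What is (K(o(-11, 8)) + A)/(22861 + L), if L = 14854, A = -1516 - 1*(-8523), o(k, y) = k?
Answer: 7249/37715 ≈ 0.19220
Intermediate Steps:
A = 7007 (A = -1516 + 8523 = 7007)
K(G) = 2*G**2 (K(G) = G*(2*G) = 2*G**2)
(K(o(-11, 8)) + A)/(22861 + L) = (2*(-11)**2 + 7007)/(22861 + 14854) = (2*121 + 7007)/37715 = (242 + 7007)*(1/37715) = 7249*(1/37715) = 7249/37715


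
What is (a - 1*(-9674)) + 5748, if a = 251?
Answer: 15673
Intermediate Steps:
(a - 1*(-9674)) + 5748 = (251 - 1*(-9674)) + 5748 = (251 + 9674) + 5748 = 9925 + 5748 = 15673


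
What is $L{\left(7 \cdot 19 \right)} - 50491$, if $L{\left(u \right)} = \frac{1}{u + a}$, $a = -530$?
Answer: $- \frac{20044928}{397} \approx -50491.0$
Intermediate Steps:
$L{\left(u \right)} = \frac{1}{-530 + u}$ ($L{\left(u \right)} = \frac{1}{u - 530} = \frac{1}{-530 + u}$)
$L{\left(7 \cdot 19 \right)} - 50491 = \frac{1}{-530 + 7 \cdot 19} - 50491 = \frac{1}{-530 + 133} - 50491 = \frac{1}{-397} - 50491 = - \frac{1}{397} - 50491 = - \frac{20044928}{397}$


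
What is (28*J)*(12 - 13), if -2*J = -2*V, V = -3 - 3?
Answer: 168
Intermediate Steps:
V = -6
J = -6 (J = -(-1)*(-6) = -½*12 = -6)
(28*J)*(12 - 13) = (28*(-6))*(12 - 13) = -168*(-1) = 168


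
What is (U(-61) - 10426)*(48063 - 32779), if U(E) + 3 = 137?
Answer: -157302928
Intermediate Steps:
U(E) = 134 (U(E) = -3 + 137 = 134)
(U(-61) - 10426)*(48063 - 32779) = (134 - 10426)*(48063 - 32779) = -10292*15284 = -157302928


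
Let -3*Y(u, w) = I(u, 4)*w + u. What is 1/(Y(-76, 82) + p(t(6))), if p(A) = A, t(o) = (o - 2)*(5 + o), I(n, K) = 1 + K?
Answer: -3/202 ≈ -0.014851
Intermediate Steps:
t(o) = (-2 + o)*(5 + o)
Y(u, w) = -5*w/3 - u/3 (Y(u, w) = -((1 + 4)*w + u)/3 = -(5*w + u)/3 = -(u + 5*w)/3 = -5*w/3 - u/3)
1/(Y(-76, 82) + p(t(6))) = 1/((-5/3*82 - 1/3*(-76)) + (-10 + 6**2 + 3*6)) = 1/((-410/3 + 76/3) + (-10 + 36 + 18)) = 1/(-334/3 + 44) = 1/(-202/3) = -3/202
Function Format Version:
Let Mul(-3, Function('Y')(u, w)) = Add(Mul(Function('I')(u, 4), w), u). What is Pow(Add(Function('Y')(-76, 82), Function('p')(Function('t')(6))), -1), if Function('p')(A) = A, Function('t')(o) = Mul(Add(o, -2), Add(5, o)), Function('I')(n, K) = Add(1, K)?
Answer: Rational(-3, 202) ≈ -0.014851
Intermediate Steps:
Function('t')(o) = Mul(Add(-2, o), Add(5, o))
Function('Y')(u, w) = Add(Mul(Rational(-5, 3), w), Mul(Rational(-1, 3), u)) (Function('Y')(u, w) = Mul(Rational(-1, 3), Add(Mul(Add(1, 4), w), u)) = Mul(Rational(-1, 3), Add(Mul(5, w), u)) = Mul(Rational(-1, 3), Add(u, Mul(5, w))) = Add(Mul(Rational(-5, 3), w), Mul(Rational(-1, 3), u)))
Pow(Add(Function('Y')(-76, 82), Function('p')(Function('t')(6))), -1) = Pow(Add(Add(Mul(Rational(-5, 3), 82), Mul(Rational(-1, 3), -76)), Add(-10, Pow(6, 2), Mul(3, 6))), -1) = Pow(Add(Add(Rational(-410, 3), Rational(76, 3)), Add(-10, 36, 18)), -1) = Pow(Add(Rational(-334, 3), 44), -1) = Pow(Rational(-202, 3), -1) = Rational(-3, 202)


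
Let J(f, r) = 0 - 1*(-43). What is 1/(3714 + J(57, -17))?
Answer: 1/3757 ≈ 0.00026617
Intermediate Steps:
J(f, r) = 43 (J(f, r) = 0 + 43 = 43)
1/(3714 + J(57, -17)) = 1/(3714 + 43) = 1/3757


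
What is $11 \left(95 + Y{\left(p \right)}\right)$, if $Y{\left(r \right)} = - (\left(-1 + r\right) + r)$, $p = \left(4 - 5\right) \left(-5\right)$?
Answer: $946$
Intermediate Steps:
$p = 5$ ($p = \left(-1\right) \left(-5\right) = 5$)
$Y{\left(r \right)} = 1 - 2 r$ ($Y{\left(r \right)} = - (-1 + 2 r) = 1 - 2 r$)
$11 \left(95 + Y{\left(p \right)}\right) = 11 \left(95 + \left(1 - 10\right)\right) = 11 \left(95 - 9\right) = 11 \cdot 86 = 946$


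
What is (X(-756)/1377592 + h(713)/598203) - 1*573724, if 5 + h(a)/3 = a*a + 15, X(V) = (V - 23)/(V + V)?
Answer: -79429086568279579967/138445384085568 ≈ -5.7372e+5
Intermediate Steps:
X(V) = (-23 + V)/(2*V) (X(V) = (-23 + V)/((2*V)) = (-23 + V)*(1/(2*V)) = (-23 + V)/(2*V))
h(a) = 30 + 3*a**2 (h(a) = -15 + 3*(a*a + 15) = -15 + 3*(a**2 + 15) = -15 + 3*(15 + a**2) = -15 + (45 + 3*a**2) = 30 + 3*a**2)
(X(-756)/1377592 + h(713)/598203) - 1*573724 = (((1/2)*(-23 - 756)/(-756))/1377592 + (30 + 3*713**2)/598203) - 1*573724 = (((1/2)*(-1/756)*(-779))*(1/1377592) + (30 + 3*508369)*(1/598203)) - 573724 = ((779/1512)*(1/1377592) + (30 + 1525107)*(1/598203)) - 573724 = (779/2082919104 + 1525137*(1/598203)) - 573724 = (779/2082919104 + 508379/199401) - 573724 = 352970828835265/138445384085568 - 573724 = -79429086568279579967/138445384085568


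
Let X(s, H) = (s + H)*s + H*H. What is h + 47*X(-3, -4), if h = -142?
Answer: 1597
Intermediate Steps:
X(s, H) = H² + s*(H + s) (X(s, H) = (H + s)*s + H² = s*(H + s) + H² = H² + s*(H + s))
h + 47*X(-3, -4) = -142 + 47*((-4)² + (-3)² - 4*(-3)) = -142 + 47*(16 + 9 + 12) = -142 + 47*37 = -142 + 1739 = 1597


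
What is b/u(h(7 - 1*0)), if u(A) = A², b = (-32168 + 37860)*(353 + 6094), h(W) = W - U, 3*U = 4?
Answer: 330266916/289 ≈ 1.1428e+6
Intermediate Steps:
U = 4/3 (U = (⅓)*4 = 4/3 ≈ 1.3333)
h(W) = -4/3 + W (h(W) = W - 1*4/3 = W - 4/3 = -4/3 + W)
b = 36696324 (b = 5692*6447 = 36696324)
b/u(h(7 - 1*0)) = 36696324/((-4/3 + (7 - 1*0))²) = 36696324/((-4/3 + (7 + 0))²) = 36696324/((-4/3 + 7)²) = 36696324/((17/3)²) = 36696324/(289/9) = 36696324*(9/289) = 330266916/289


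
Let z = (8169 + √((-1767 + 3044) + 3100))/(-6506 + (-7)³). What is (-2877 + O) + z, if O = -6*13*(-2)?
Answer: -6214766/2283 - √4377/6849 ≈ -2722.2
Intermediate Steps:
z = -2723/2283 - √4377/6849 (z = (8169 + √(1277 + 3100))/(-6506 - 343) = (8169 + √4377)/(-6849) = (8169 + √4377)*(-1/6849) = -2723/2283 - √4377/6849 ≈ -1.2024)
O = 156 (O = -78*(-2) = -1*(-156) = 156)
(-2877 + O) + z = (-2877 + 156) + (-2723/2283 - √4377/6849) = -2721 + (-2723/2283 - √4377/6849) = -6214766/2283 - √4377/6849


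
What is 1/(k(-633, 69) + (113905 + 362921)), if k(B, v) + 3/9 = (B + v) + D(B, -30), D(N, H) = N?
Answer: 3/1426886 ≈ 2.1025e-6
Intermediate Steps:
k(B, v) = -⅓ + v + 2*B (k(B, v) = -⅓ + ((B + v) + B) = -⅓ + (v + 2*B) = -⅓ + v + 2*B)
1/(k(-633, 69) + (113905 + 362921)) = 1/((-⅓ + 69 + 2*(-633)) + (113905 + 362921)) = 1/((-⅓ + 69 - 1266) + 476826) = 1/(-3592/3 + 476826) = 1/(1426886/3) = 3/1426886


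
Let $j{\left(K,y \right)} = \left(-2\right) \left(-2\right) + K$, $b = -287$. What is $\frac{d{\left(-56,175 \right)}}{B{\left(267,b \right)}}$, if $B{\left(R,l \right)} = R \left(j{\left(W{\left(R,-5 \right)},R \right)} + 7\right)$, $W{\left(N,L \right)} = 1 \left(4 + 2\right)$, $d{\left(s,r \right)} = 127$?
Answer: $\frac{127}{4539} \approx 0.02798$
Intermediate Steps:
$W{\left(N,L \right)} = 6$ ($W{\left(N,L \right)} = 1 \cdot 6 = 6$)
$j{\left(K,y \right)} = 4 + K$
$B{\left(R,l \right)} = 17 R$ ($B{\left(R,l \right)} = R \left(\left(4 + 6\right) + 7\right) = R \left(10 + 7\right) = R 17 = 17 R$)
$\frac{d{\left(-56,175 \right)}}{B{\left(267,b \right)}} = \frac{127}{17 \cdot 267} = \frac{127}{4539}$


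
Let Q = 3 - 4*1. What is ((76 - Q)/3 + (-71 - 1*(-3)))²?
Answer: 16129/9 ≈ 1792.1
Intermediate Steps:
Q = -1 (Q = 3 - 4 = -1)
((76 - Q)/3 + (-71 - 1*(-3)))² = ((76 - 1*(-1))/3 + (-71 - 1*(-3)))² = ((76 + 1)*(⅓) + (-71 + 3))² = (77*(⅓) - 68)² = (77/3 - 68)² = (-127/3)² = 16129/9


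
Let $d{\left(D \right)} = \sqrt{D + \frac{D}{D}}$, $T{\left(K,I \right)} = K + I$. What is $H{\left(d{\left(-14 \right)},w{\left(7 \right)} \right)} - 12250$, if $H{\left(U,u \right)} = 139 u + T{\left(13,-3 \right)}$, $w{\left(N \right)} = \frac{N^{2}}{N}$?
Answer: $-11267$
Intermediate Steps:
$T{\left(K,I \right)} = I + K$
$d{\left(D \right)} = \sqrt{1 + D}$ ($d{\left(D \right)} = \sqrt{D + 1} = \sqrt{1 + D}$)
$w{\left(N \right)} = N$
$H{\left(U,u \right)} = 10 + 139 u$ ($H{\left(U,u \right)} = 139 u + \left(-3 + 13\right) = 139 u + 10 = 10 + 139 u$)
$H{\left(d{\left(-14 \right)},w{\left(7 \right)} \right)} - 12250 = \left(10 + 139 \cdot 7\right) - 12250 = \left(10 + 973\right) - 12250 = 983 - 12250 = -11267$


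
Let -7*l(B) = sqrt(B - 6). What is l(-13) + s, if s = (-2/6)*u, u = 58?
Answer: -58/3 - I*sqrt(19)/7 ≈ -19.333 - 0.6227*I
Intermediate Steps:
l(B) = -sqrt(-6 + B)/7 (l(B) = -sqrt(B - 6)/7 = -sqrt(-6 + B)/7)
s = -58/3 (s = -2/6*58 = -2*1/6*58 = -1/3*58 = -58/3 ≈ -19.333)
l(-13) + s = -sqrt(-6 - 13)/7 - 58/3 = -I*sqrt(19)/7 - 58/3 = -58/3 - I*sqrt(19)/7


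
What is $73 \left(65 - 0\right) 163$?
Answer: $773435$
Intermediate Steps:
$73 \left(65 - 0\right) 163 = 73 \left(65 + 0\right) 163 = 73 \cdot 65 \cdot 163 = 4745 \cdot 163 = 773435$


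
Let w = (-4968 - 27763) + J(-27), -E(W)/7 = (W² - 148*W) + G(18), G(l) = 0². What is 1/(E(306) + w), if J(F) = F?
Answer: -1/371194 ≈ -2.6940e-6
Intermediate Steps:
G(l) = 0
E(W) = -7*W² + 1036*W (E(W) = -7*((W² - 148*W) + 0) = -7*(W² - 148*W) = -7*W² + 1036*W)
w = -32758 (w = (-4968 - 27763) - 27 = -32731 - 27 = -32758)
1/(E(306) + w) = 1/(7*306*(148 - 1*306) - 32758) = 1/(7*306*(148 - 306) - 32758) = 1/(7*306*(-158) - 32758) = 1/(-338436 - 32758) = 1/(-371194) = -1/371194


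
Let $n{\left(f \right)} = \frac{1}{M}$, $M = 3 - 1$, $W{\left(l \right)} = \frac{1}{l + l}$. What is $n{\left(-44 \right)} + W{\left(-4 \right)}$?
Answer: $\frac{3}{8} \approx 0.375$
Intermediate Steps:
$W{\left(l \right)} = \frac{1}{2 l}$
$M = 2$ ($M = 3 - 1 = 2$)
$n{\left(f \right)} = \frac{1}{2}$
$n{\left(-44 \right)} + W{\left(-4 \right)} = \frac{1}{2} + \frac{1}{2 \left(-4\right)} = \frac{1}{2} + \frac{1}{2} \left(- \frac{1}{4}\right) = \frac{1}{2} - \frac{1}{8} = \frac{3}{8}$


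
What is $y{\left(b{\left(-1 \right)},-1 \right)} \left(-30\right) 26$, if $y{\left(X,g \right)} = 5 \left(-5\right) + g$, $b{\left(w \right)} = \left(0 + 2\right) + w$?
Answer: $20280$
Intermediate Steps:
$b{\left(w \right)} = 2 + w$
$y{\left(X,g \right)} = -25 + g$
$y{\left(b{\left(-1 \right)},-1 \right)} \left(-30\right) 26 = \left(-25 - 1\right) \left(-30\right) 26 = \left(-26\right) \left(-30\right) 26 = 780 \cdot 26 = 20280$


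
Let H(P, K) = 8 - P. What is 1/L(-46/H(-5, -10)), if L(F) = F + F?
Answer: -13/92 ≈ -0.14130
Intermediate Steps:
L(F) = 2*F
1/L(-46/H(-5, -10)) = 1/(2*(-46/(8 - 1*(-5)))) = 1/(2*(-46/(8 + 5))) = 1/(2*(-46/13)) = 1/(-92/13) = -13/92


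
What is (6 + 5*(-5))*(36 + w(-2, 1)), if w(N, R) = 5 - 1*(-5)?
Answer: -874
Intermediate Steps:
w(N, R) = 10 (w(N, R) = 5 + 5 = 10)
(6 + 5*(-5))*(36 + w(-2, 1)) = (6 + 5*(-5))*(36 + 10) = (6 - 25)*46 = -19*46 = -874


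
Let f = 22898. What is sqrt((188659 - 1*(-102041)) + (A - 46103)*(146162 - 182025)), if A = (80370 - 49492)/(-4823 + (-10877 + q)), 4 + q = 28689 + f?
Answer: sqrt(26286727338774239)/3987 ≈ 40665.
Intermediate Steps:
q = 51583 (q = -4 + (28689 + 22898) = -4 + 51587 = 51583)
A = 30878/35883 (A = (80370 - 49492)/(-4823 + (-10877 + 51583)) = 30878/(-4823 + 40706) = 30878/35883 ≈ 0.86052)
sqrt((188659 - 1*(-102041)) + (A - 46103)*(146162 - 182025)) = sqrt((188659 - 1*(-102041)) + (30878/35883 - 46103)*(146162 - 182025)) = sqrt((188659 + 102041) - 1654283071/35883*(-35863)) = sqrt(290700 + 59327553775273/35883) = sqrt(59337984963373/35883) = sqrt(26286727338774239)/3987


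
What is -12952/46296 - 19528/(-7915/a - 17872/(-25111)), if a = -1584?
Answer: -4495375253127911/1314012498831 ≈ -3421.1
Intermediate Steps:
-12952/46296 - 19528/(-7915/a - 17872/(-25111)) = -12952/46296 - 19528/(-7915/(-1584) - 17872/(-25111)) = -12952*1/46296 - 19528/(-7915*(-1/1584) - 17872*(-1/25111)) = -1619/5787 - 19528/(7915/1584 + 17872/25111) = -1619/5787 - 19528/227062813/39775824 = -1619/5787 - 19528*39775824/227062813 = -1619/5787 - 776742291072/227062813 = -4495375253127911/1314012498831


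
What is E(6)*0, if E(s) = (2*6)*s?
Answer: 0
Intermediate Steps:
E(s) = 12*s
E(6)*0 = (12*6)*0 = 72*0 = 0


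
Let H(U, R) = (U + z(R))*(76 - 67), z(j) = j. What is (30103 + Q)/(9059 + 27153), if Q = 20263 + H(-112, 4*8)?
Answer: 24823/18106 ≈ 1.3710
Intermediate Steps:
H(U, R) = 9*R + 9*U (H(U, R) = (U + R)*(76 - 67) = (R + U)*9 = 9*R + 9*U)
Q = 19543 (Q = 20263 + (9*(4*8) + 9*(-112)) = 20263 + (9*32 - 1008) = 20263 + (288 - 1008) = 20263 - 720 = 19543)
(30103 + Q)/(9059 + 27153) = (30103 + 19543)/(9059 + 27153) = 49646/36212 = 49646*(1/36212) = 24823/18106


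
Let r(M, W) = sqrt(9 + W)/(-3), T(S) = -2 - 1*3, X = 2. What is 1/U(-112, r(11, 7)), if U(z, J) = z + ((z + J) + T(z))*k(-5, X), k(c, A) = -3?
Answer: 1/243 ≈ 0.0041152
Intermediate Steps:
T(S) = -5 (T(S) = -2 - 3 = -5)
r(M, W) = -sqrt(9 + W)/3 (r(M, W) = sqrt(9 + W)*(-1/3) = -sqrt(9 + W)/3)
U(z, J) = 15 - 3*J - 2*z (U(z, J) = z + ((z + J) - 5)*(-3) = z + ((J + z) - 5)*(-3) = z + (-5 + J + z)*(-3) = z + (15 - 3*J - 3*z) = 15 - 3*J - 2*z)
1/U(-112, r(11, 7)) = 1/(15 - (-1)*sqrt(9 + 7) - 2*(-112)) = 1/(15 - (-1)*sqrt(16) + 224) = 1/(15 - (-1)*4 + 224) = 1/(15 - 3*(-4/3) + 224) = 1/(15 + 4 + 224) = 1/243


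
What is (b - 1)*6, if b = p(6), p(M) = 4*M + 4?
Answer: 162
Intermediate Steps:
p(M) = 4 + 4*M
b = 28 (b = 4 + 4*6 = 4 + 24 = 28)
(b - 1)*6 = (28 - 1)*6 = 27*6 = 162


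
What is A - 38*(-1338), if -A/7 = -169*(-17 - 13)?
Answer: 15354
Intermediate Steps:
A = -35490 (A = -(-1183)*(-17 - 13) = -(-1183)*(-30) = -7*5070 = -35490)
A - 38*(-1338) = -35490 - 38*(-1338) = -35490 - 1*(-50844) = -35490 + 50844 = 15354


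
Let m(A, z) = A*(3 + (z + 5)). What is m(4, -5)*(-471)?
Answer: -5652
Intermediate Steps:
m(A, z) = A*(8 + z) (m(A, z) = A*(3 + (5 + z)) = A*(8 + z))
m(4, -5)*(-471) = (4*(8 - 5))*(-471) = (4*3)*(-471) = 12*(-471) = -5652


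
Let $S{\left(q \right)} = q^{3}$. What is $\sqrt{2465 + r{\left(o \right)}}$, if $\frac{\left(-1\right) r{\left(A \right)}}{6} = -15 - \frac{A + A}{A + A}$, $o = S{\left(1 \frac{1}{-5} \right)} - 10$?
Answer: $\sqrt{2561} \approx 50.606$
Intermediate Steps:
$o = - \frac{1251}{125}$ ($o = \left(1 \frac{1}{-5}\right)^{3} - 10 = \left(1 \left(- \frac{1}{5}\right)\right)^{3} - 10 = \left(- \frac{1}{5}\right)^{3} - 10 = - \frac{1}{125} - 10 = - \frac{1251}{125} \approx -10.008$)
$r{\left(A \right)} = 96$ ($r{\left(A \right)} = - 6 \left(-15 - \frac{A + A}{A + A}\right) = - 6 \left(-15 - \frac{2 A}{2 A}\right) = - 6 \left(-15 - 2 A \frac{1}{2 A}\right) = - 6 \left(-15 - 1\right) = \left(-6\right) \left(-16\right) = 96$)
$\sqrt{2465 + r{\left(o \right)}} = \sqrt{2465 + 96} = \sqrt{2561}$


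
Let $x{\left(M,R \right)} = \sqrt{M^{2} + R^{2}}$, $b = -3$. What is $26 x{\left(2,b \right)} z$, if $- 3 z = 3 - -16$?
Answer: $- \frac{494 \sqrt{13}}{3} \approx -593.71$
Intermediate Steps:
$z = - \frac{19}{3}$ ($z = - \frac{3 - -16}{3} = - \frac{3 + 16}{3} = \left(- \frac{1}{3}\right) 19 = - \frac{19}{3} \approx -6.3333$)
$26 x{\left(2,b \right)} z = 26 \sqrt{2^{2} + \left(-3\right)^{2}} \left(- \frac{19}{3}\right) = 26 \sqrt{4 + 9} \left(- \frac{19}{3}\right) = 26 \sqrt{13} \left(- \frac{19}{3}\right) = - \frac{494 \sqrt{13}}{3}$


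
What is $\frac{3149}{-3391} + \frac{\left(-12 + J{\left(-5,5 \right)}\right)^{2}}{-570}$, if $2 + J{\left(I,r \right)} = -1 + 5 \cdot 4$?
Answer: $- \frac{375941}{386574} \approx -0.97249$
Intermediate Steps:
$J{\left(I,r \right)} = 17$ ($J{\left(I,r \right)} = -2 + \left(-1 + 5 \cdot 4\right) = -2 + \left(-1 + 20\right) = -2 + 19 = 17$)
$\frac{3149}{-3391} + \frac{\left(-12 + J{\left(-5,5 \right)}\right)^{2}}{-570} = \frac{3149}{-3391} + \frac{\left(-12 + 17\right)^{2}}{-570} = 3149 \left(- \frac{1}{3391}\right) + 5^{2} \left(- \frac{1}{570}\right) = - \frac{3149}{3391} + 25 \left(- \frac{1}{570}\right) = - \frac{3149}{3391} - \frac{5}{114} = - \frac{375941}{386574}$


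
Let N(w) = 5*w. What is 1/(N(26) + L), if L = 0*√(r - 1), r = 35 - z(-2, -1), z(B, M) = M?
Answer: 1/130 ≈ 0.0076923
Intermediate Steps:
r = 36 (r = 35 - 1*(-1) = 35 + 1 = 36)
L = 0 (L = 0*√(36 - 1) = 0*√35 = 0)
1/(N(26) + L) = 1/(5*26 + 0) = 1/(130 + 0) = 1/130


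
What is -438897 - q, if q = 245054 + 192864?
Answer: -876815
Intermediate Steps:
q = 437918
-438897 - q = -438897 - 1*437918 = -438897 - 437918 = -876815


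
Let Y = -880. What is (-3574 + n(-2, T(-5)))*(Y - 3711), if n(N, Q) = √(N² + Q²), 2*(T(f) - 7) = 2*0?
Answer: 16408234 - 4591*√53 ≈ 1.6375e+7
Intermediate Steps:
T(f) = 7 (T(f) = 7 + (2*0)/2 = 7 + (½)*0 = 7 + 0 = 7)
(-3574 + n(-2, T(-5)))*(Y - 3711) = (-3574 + √((-2)² + 7²))*(-880 - 3711) = (-3574 + √(4 + 49))*(-4591) = (-3574 + √53)*(-4591) = 16408234 - 4591*√53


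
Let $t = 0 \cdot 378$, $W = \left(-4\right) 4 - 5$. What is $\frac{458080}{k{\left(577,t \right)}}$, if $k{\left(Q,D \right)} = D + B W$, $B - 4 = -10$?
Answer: $\frac{32720}{9} \approx 3635.6$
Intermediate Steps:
$W = -21$ ($W = -16 - 5 = -21$)
$B = -6$ ($B = 4 - 10 = -6$)
$t = 0$
$k{\left(Q,D \right)} = 126 + D$ ($k{\left(Q,D \right)} = D - -126 = D + 126 = 126 + D$)
$\frac{458080}{k{\left(577,t \right)}} = \frac{458080}{126 + 0} = \frac{458080}{126} = 458080 \cdot \frac{1}{126} = \frac{32720}{9}$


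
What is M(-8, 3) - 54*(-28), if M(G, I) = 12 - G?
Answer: 1532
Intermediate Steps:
M(-8, 3) - 54*(-28) = (12 - 1*(-8)) - 54*(-28) = (12 + 8) + 1512 = 20 + 1512 = 1532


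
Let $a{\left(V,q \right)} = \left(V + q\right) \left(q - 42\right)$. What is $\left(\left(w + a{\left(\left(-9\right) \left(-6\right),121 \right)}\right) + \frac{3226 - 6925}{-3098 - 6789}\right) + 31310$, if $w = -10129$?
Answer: $\frac{346108021}{9887} \approx 35006.0$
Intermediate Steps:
$a{\left(V,q \right)} = \left(-42 + q\right) \left(V + q\right)$ ($a{\left(V,q \right)} = \left(V + q\right) \left(-42 + q\right) = \left(-42 + q\right) \left(V + q\right)$)
$\left(\left(w + a{\left(\left(-9\right) \left(-6\right),121 \right)}\right) + \frac{3226 - 6925}{-3098 - 6789}\right) + 31310 = \left(\left(-10129 + \left(121^{2} - 42 \left(\left(-9\right) \left(-6\right)\right) - 5082 + \left(-9\right) \left(-6\right) 121\right)\right) + \frac{3226 - 6925}{-3098 - 6789}\right) + 31310 = \left(\left(-10129 + \left(14641 - 2268 - 5082 + 54 \cdot 121\right)\right) - \frac{3699}{-9887}\right) + 31310 = \left(\left(-10129 + \left(14641 - 2268 - 5082 + 6534\right)\right) - - \frac{3699}{9887}\right) + 31310 = \left(\left(-10129 + 13825\right) + \frac{3699}{9887}\right) + 31310 = \left(3696 + \frac{3699}{9887}\right) + 31310 = \frac{36546051}{9887} + 31310 = \frac{346108021}{9887}$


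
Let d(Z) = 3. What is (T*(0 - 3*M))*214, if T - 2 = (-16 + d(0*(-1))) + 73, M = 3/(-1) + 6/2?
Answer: 0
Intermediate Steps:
M = 0 (M = 3*(-1) + 6*(1/2) = -3 + 3 = 0)
T = 62 (T = 2 + ((-16 + 3) + 73) = 2 + (-13 + 73) = 2 + 60 = 62)
(T*(0 - 3*M))*214 = (62*(0 - 3*0))*214 = (62*(0 + 0))*214 = (62*0)*214 = 0*214 = 0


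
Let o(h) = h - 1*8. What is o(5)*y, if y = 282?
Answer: -846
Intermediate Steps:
o(h) = -8 + h (o(h) = h - 8 = -8 + h)
o(5)*y = (-8 + 5)*282 = -3*282 = -846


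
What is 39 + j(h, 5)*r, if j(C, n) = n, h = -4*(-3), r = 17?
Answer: 124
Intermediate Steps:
h = 12
39 + j(h, 5)*r = 39 + 5*17 = 39 + 85 = 124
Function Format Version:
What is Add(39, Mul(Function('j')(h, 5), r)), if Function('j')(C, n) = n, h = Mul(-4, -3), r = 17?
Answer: 124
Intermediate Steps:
h = 12
Add(39, Mul(Function('j')(h, 5), r)) = Add(39, Mul(5, 17)) = Add(39, 85) = 124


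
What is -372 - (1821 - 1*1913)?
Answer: -280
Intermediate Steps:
-372 - (1821 - 1*1913) = -372 - (1821 - 1913) = -372 - 1*(-92) = -372 + 92 = -280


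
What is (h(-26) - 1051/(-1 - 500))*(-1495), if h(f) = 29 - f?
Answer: -42765970/501 ≈ -85361.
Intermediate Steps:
(h(-26) - 1051/(-1 - 500))*(-1495) = ((29 - 1*(-26)) - 1051/(-1 - 500))*(-1495) = ((29 + 26) - 1051/(-501))*(-1495) = (55 - 1051*(-1/501))*(-1495) = (55 + 1051/501)*(-1495) = (28606/501)*(-1495) = -42765970/501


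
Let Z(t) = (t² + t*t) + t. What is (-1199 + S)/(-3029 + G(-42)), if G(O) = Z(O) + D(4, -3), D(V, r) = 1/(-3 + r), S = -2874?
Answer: -24438/2741 ≈ -8.9157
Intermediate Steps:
Z(t) = t + 2*t² (Z(t) = (t² + t²) + t = 2*t² + t = t + 2*t²)
G(O) = -⅙ + O*(1 + 2*O) (G(O) = O*(1 + 2*O) + 1/(-3 - 3) = O*(1 + 2*O) + 1/(-6) = O*(1 + 2*O) - ⅙ = -⅙ + O*(1 + 2*O))
(-1199 + S)/(-3029 + G(-42)) = (-1199 - 2874)/(-3029 + (-⅙ - 42 + 2*(-42)²)) = -4073/(-3029 + (-⅙ - 42 + 2*1764)) = -4073/(-3029 + (-⅙ - 42 + 3528)) = -4073/(-3029 + 20915/6) = -4073/2741/6 = -4073*6/2741 = -24438/2741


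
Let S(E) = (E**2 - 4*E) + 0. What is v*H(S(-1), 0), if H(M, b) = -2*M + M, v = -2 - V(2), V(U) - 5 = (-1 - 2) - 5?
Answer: -5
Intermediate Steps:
V(U) = -3 (V(U) = 5 + ((-1 - 2) - 5) = 5 + (-3 - 5) = 5 - 8 = -3)
v = 1 (v = -2 - 1*(-3) = -2 + 3 = 1)
S(E) = E**2 - 4*E
H(M, b) = -M
v*H(S(-1), 0) = 1*(-(-1)*(-4 - 1)) = 1*(-(-1)*(-5)) = 1*(-1*5) = 1*(-5) = -5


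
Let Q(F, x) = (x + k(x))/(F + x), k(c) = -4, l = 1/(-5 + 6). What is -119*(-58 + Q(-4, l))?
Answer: 6783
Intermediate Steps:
l = 1 (l = 1/1 = 1)
Q(F, x) = (-4 + x)/(F + x) (Q(F, x) = (x - 4)/(F + x) = (-4 + x)/(F + x))
-119*(-58 + Q(-4, l)) = -119*(-58 + (-4 + 1)/(-4 + 1)) = -119*(-58 - 3/(-3)) = -119*(-58 - ⅓*(-3)) = -119*(-58 + 1) = -119*(-57) = 6783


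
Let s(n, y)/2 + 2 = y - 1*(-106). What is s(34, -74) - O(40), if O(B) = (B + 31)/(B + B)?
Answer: 4729/80 ≈ 59.112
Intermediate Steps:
s(n, y) = 208 + 2*y (s(n, y) = -4 + 2*(y - 1*(-106)) = -4 + 2*(y + 106) = -4 + 2*(106 + y) = -4 + (212 + 2*y) = 208 + 2*y)
O(B) = (31 + B)/(2*B) (O(B) = (31 + B)/((2*B)) = (31 + B)*(1/(2*B)) = (31 + B)/(2*B))
s(34, -74) - O(40) = (208 + 2*(-74)) - (31 + 40)/(2*40) = (208 - 148) - 71/(2*40) = 60 - 1*71/80 = 60 - 71/80 = 4729/80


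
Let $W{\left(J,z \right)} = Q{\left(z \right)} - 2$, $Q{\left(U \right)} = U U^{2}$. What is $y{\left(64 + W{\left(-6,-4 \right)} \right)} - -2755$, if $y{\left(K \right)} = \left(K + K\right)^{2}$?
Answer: $2771$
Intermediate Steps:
$Q{\left(U \right)} = U^{3}$
$W{\left(J,z \right)} = -2 + z^{3}$ ($W{\left(J,z \right)} = z^{3} - 2 = -2 + z^{3}$)
$y{\left(K \right)} = 4 K^{2}$ ($y{\left(K \right)} = \left(2 K\right)^{2} = 4 K^{2}$)
$y{\left(64 + W{\left(-6,-4 \right)} \right)} - -2755 = 4 \left(64 + \left(-2 + \left(-4\right)^{3}\right)\right)^{2} - -2755 = 4 \left(64 - 66\right)^{2} + 2755 = 4 \left(-2\right)^{2} + 2755 = 4 \cdot 4 + 2755 = 16 + 2755 = 2771$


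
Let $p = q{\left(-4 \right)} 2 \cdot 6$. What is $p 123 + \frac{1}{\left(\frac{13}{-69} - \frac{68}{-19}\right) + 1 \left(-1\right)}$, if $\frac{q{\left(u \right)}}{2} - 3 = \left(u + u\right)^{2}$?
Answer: $\frac{619856367}{3134} \approx 1.9778 \cdot 10^{5}$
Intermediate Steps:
$q{\left(u \right)} = 6 + 8 u^{2}$ ($q{\left(u \right)} = 6 + 2 \left(u + u\right)^{2} = 6 + 2 \left(2 u\right)^{2} = 6 + 2 \cdot 4 u^{2} = 6 + 8 u^{2}$)
$p = 1608$ ($p = \left(6 + 8 \left(-4\right)^{2}\right) 2 \cdot 6 = \left(6 + 8 \cdot 16\right) 2 \cdot 6 = \left(6 + 128\right) 2 \cdot 6 = 134 \cdot 2 \cdot 6 = 268 \cdot 6 = 1608$)
$p 123 + \frac{1}{\left(\frac{13}{-69} - \frac{68}{-19}\right) + 1 \left(-1\right)} = 1608 \cdot 123 + \frac{1}{\left(\frac{13}{-69} - \frac{68}{-19}\right) + 1 \left(-1\right)} = 197784 + \frac{1}{\left(13 \left(- \frac{1}{69}\right) - - \frac{68}{19}\right) - 1} = 197784 + \frac{1}{\left(- \frac{13}{69} + \frac{68}{19}\right) - 1} = 197784 + \frac{1}{\frac{4445}{1311} - 1} = 197784 + \frac{1}{\frac{3134}{1311}} = 197784 + \frac{1311}{3134} = \frac{619856367}{3134}$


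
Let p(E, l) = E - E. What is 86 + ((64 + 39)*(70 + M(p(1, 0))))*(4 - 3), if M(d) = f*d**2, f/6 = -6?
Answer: 7296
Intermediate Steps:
f = -36 (f = 6*(-6) = -36)
p(E, l) = 0
M(d) = -36*d**2
86 + ((64 + 39)*(70 + M(p(1, 0))))*(4 - 3) = 86 + ((64 + 39)*(70 - 36*0**2))*(4 - 3) = 86 + (103*(70 - 36*0))*1 = 86 + (103*(70 + 0))*1 = 86 + (103*70)*1 = 86 + 7210*1 = 86 + 7210 = 7296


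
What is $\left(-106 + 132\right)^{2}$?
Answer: $676$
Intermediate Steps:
$\left(-106 + 132\right)^{2} = 26^{2} = 676$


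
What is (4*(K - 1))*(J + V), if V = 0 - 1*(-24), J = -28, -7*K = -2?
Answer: 80/7 ≈ 11.429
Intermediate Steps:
K = 2/7 (K = -⅐*(-2) = 2/7 ≈ 0.28571)
V = 24 (V = 0 + 24 = 24)
(4*(K - 1))*(J + V) = (4*(2/7 - 1))*(-28 + 24) = (4*(-5/7))*(-4) = -20/7*(-4) = 80/7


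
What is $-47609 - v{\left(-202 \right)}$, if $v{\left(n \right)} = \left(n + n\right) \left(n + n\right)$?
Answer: $-210825$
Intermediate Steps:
$v{\left(n \right)} = 4 n^{2}$ ($v{\left(n \right)} = 2 n 2 n = 4 n^{2}$)
$-47609 - v{\left(-202 \right)} = -47609 - 4 \left(-202\right)^{2} = -47609 - 4 \cdot 40804 = -47609 - 163216 = -210825$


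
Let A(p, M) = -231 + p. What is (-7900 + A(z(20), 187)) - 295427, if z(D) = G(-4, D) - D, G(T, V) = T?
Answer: -303582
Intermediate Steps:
z(D) = -4 - D
(-7900 + A(z(20), 187)) - 295427 = (-7900 + (-231 + (-4 - 1*20))) - 295427 = (-7900 + (-231 + (-4 - 20))) - 295427 = (-7900 + (-231 - 24)) - 295427 = (-7900 - 255) - 295427 = -8155 - 295427 = -303582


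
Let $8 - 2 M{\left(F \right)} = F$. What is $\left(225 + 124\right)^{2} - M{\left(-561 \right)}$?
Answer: $\frac{243033}{2} \approx 1.2152 \cdot 10^{5}$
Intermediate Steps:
$M{\left(F \right)} = 4 - \frac{F}{2}$
$\left(225 + 124\right)^{2} - M{\left(-561 \right)} = \left(225 + 124\right)^{2} - \left(4 - - \frac{561}{2}\right) = 349^{2} - \left(4 + \frac{561}{2}\right) = 121801 - \frac{569}{2} = \frac{243033}{2}$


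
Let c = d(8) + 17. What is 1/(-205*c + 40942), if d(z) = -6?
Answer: 1/38687 ≈ 2.5848e-5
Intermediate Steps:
c = 11 (c = -6 + 17 = 11)
1/(-205*c + 40942) = 1/(-205*11 + 40942) = 1/(-2255 + 40942) = 1/38687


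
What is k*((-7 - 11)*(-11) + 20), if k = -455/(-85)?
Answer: 19838/17 ≈ 1166.9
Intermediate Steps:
k = 91/17 (k = -455*(-1/85) = 91/17 ≈ 5.3529)
k*((-7 - 11)*(-11) + 20) = 91*((-7 - 11)*(-11) + 20)/17 = 91*(-18*(-11) + 20)/17 = 91*(198 + 20)/17 = (91/17)*218 = 19838/17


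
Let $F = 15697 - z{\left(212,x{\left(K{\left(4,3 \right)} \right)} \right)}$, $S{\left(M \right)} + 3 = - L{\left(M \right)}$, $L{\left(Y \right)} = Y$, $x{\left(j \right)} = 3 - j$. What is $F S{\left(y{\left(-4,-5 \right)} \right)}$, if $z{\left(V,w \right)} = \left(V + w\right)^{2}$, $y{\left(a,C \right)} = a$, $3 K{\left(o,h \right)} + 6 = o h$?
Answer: $-29672$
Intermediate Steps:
$K{\left(o,h \right)} = -2 + \frac{h o}{3}$ ($K{\left(o,h \right)} = -2 + \frac{o h}{3} = -2 + \frac{h o}{3}$)
$S{\left(M \right)} = -3 - M$
$F = -29672$ ($F = 15697 - \left(212 + \left(3 - \left(-2 + \frac{1}{3} \cdot 3 \cdot 4\right)\right)\right)^{2} = 15697 - \left(212 + \left(3 - \left(-2 + 4\right)\right)\right)^{2} = 15697 - \left(212 + \left(3 - 2\right)\right)^{2} = 15697 - \left(212 + 1\right)^{2} = 15697 - 213^{2} = 15697 - 45369 = -29672$)
$F S{\left(y{\left(-4,-5 \right)} \right)} = - 29672 \left(-3 - -4\right) = - 29672 \left(-3 + 4\right) = \left(-29672\right) 1 = -29672$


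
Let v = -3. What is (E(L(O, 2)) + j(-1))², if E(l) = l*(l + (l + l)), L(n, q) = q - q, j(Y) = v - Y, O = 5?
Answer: 4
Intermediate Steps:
j(Y) = -3 - Y
L(n, q) = 0
E(l) = 3*l² (E(l) = l*(l + 2*l) = l*(3*l) = 3*l²)
(E(L(O, 2)) + j(-1))² = (3*0² + (-3 - 1*(-1)))² = (3*0 + (-3 + 1))² = (0 - 2)² = (-2)² = 4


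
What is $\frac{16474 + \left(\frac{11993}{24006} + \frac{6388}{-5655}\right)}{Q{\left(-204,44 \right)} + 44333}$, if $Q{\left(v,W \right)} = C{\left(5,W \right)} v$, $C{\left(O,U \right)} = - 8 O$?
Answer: $\frac{745441570969}{2375377015830} \approx 0.31382$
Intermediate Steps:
$Q{\left(v,W \right)} = - 40 v$ ($Q{\left(v,W \right)} = \left(-8\right) 5 v = - 40 v$)
$\frac{16474 + \left(\frac{11993}{24006} + \frac{6388}{-5655}\right)}{Q{\left(-204,44 \right)} + 44333} = \frac{16474 + \left(\frac{11993}{24006} + \frac{6388}{-5655}\right)}{\left(-40\right) \left(-204\right) + 44333} = \frac{16474 + \left(11993 \cdot \frac{1}{24006} + 6388 \left(- \frac{1}{5655}\right)\right)}{8160 + 44333} = \frac{16474 + \left(\frac{11993}{24006} - \frac{6388}{5655}\right)}{52493} = \left(16474 - \frac{28509971}{45251310}\right) \frac{1}{52493} = \frac{745441570969}{45251310} \cdot \frac{1}{52493} = \frac{745441570969}{2375377015830}$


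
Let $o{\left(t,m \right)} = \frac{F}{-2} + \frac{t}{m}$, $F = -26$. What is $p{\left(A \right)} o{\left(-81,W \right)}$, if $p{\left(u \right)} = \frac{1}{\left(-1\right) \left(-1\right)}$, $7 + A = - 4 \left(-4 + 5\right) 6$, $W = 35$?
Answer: $\frac{374}{35} \approx 10.686$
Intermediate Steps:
$o{\left(t,m \right)} = 13 + \frac{t}{m}$ ($o{\left(t,m \right)} = - \frac{26}{-2} + \frac{t}{m} = \left(-26\right) \left(- \frac{1}{2}\right) + \frac{t}{m} = 13 + \frac{t}{m}$)
$A = -31$ ($A = -7 + - 4 \left(-4 + 5\right) 6 = -7 + \left(-4\right) 1 \cdot 6 = -7 - 24 = -31$)
$p{\left(u \right)} = 1$ ($p{\left(u \right)} = 1^{-1} = 1$)
$p{\left(A \right)} o{\left(-81,W \right)} = 1 \left(13 - \frac{81}{35}\right) = 1 \cdot \frac{374}{35} = \frac{374}{35}$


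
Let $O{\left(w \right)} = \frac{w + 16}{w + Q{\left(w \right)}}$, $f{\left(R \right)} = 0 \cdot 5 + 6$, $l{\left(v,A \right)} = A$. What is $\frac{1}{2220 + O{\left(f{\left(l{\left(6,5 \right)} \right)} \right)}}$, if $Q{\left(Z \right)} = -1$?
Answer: $\frac{5}{11122} \approx 0.00044956$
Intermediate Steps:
$f{\left(R \right)} = 6$ ($f{\left(R \right)} = 0 + 6 = 6$)
$O{\left(w \right)} = \frac{16 + w}{-1 + w}$ ($O{\left(w \right)} = \frac{w + 16}{w - 1} = \frac{16 + w}{-1 + w}$)
$\frac{1}{2220 + O{\left(f{\left(l{\left(6,5 \right)} \right)} \right)}} = \frac{1}{2220 + \frac{16 + 6}{-1 + 6}} = \frac{1}{2220 + \frac{1}{5} \cdot 22} = \frac{1}{2220 + \frac{22}{5}} = \frac{1}{\frac{11122}{5}} = \frac{5}{11122}$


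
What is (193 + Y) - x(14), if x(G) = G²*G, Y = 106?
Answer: -2445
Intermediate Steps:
x(G) = G³
(193 + Y) - x(14) = (193 + 106) - 1*14³ = 299 - 1*2744 = 299 - 2744 = -2445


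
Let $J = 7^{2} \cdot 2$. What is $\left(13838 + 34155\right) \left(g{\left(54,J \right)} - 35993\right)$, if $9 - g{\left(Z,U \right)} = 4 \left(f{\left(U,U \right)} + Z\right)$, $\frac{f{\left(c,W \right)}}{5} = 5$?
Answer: $-1742145900$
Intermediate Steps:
$f{\left(c,W \right)} = 25$ ($f{\left(c,W \right)} = 5 \cdot 5 = 25$)
$J = 98$ ($J = 49 \cdot 2 = 98$)
$g{\left(Z,U \right)} = -91 - 4 Z$ ($g{\left(Z,U \right)} = 9 - 4 \left(25 + Z\right) = 9 - \left(100 + 4 Z\right) = -91 - 4 Z$)
$\left(13838 + 34155\right) \left(g{\left(54,J \right)} - 35993\right) = \left(13838 + 34155\right) \left(\left(-91 - 216\right) - 35993\right) = 47993 \left(\left(-91 - 216\right) - 35993\right) = 47993 \left(-307 - 35993\right) = 47993 \left(-36300\right) = -1742145900$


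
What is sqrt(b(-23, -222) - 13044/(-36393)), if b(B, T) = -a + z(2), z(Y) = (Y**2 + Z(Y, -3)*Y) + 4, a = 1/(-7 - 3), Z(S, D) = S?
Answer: sqrt(183339563610)/121310 ≈ 3.5296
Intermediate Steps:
a = -1/10 (a = 1/(-10) = -1/10 ≈ -0.10000)
z(Y) = 4 + 2*Y**2 (z(Y) = (Y**2 + Y*Y) + 4 = (Y**2 + Y**2) + 4 = 2*Y**2 + 4 = 4 + 2*Y**2)
b(B, T) = 121/10 (b(B, T) = -1*(-1/10) + (4 + 2*2**2) = 1/10 + (4 + 2*4) = 1/10 + (4 + 8) = 1/10 + 12 = 121/10)
sqrt(b(-23, -222) - 13044/(-36393)) = sqrt(121/10 - 13044/(-36393)) = sqrt(121/10 - 13044*(-1/36393)) = sqrt(121/10 + 4348/12131) = sqrt(1511331/121310) = sqrt(183339563610)/121310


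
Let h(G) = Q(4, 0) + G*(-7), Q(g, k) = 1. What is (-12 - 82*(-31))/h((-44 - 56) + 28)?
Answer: 506/101 ≈ 5.0099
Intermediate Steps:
h(G) = 1 - 7*G (h(G) = 1 + G*(-7) = 1 - 7*G)
(-12 - 82*(-31))/h((-44 - 56) + 28) = (-12 - 82*(-31))/(1 - 7*((-44 - 56) + 28)) = (-12 + 2542)/(1 - 7*(-100 + 28)) = 2530/(1 - 7*(-72)) = 2530/(1 + 504) = 2530/505 = 2530*(1/505) = 506/101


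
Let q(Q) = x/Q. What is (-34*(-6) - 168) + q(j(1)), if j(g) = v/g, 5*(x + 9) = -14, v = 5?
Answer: 841/25 ≈ 33.640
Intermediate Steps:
x = -59/5 (x = -9 + (⅕)*(-14) = -9 - 14/5 = -59/5 ≈ -11.800)
j(g) = 5/g
q(Q) = -59/(5*Q)
(-34*(-6) - 168) + q(j(1)) = (-34*(-6) - 168) - 59/(5*(5/1)) = (204 - 168) - 59/(5*(5*1)) = 36 - 59/5/5 = 36 - 59/5*⅕ = 36 - 59/25 = 841/25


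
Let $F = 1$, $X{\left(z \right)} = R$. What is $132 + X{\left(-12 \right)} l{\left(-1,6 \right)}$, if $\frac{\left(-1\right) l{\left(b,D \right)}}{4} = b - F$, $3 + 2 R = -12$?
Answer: $72$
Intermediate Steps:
$R = - \frac{15}{2}$ ($R = - \frac{3}{2} + \frac{1}{2} \left(-12\right) = - \frac{3}{2} - 6 = - \frac{15}{2} \approx -7.5$)
$X{\left(z \right)} = - \frac{15}{2}$
$l{\left(b,D \right)} = 4 - 4 b$ ($l{\left(b,D \right)} = - 4 \left(b - 1\right) = - 4 \left(-1 + b\right) = 4 - 4 b$)
$132 + X{\left(-12 \right)} l{\left(-1,6 \right)} = 132 - \frac{15 \left(4 - -4\right)}{2} = 132 - \frac{15 \left(4 + 4\right)}{2} = 132 - 60 = 72$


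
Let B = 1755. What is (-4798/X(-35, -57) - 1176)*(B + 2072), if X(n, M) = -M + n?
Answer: -58687045/11 ≈ -5.3352e+6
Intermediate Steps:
X(n, M) = n - M
(-4798/X(-35, -57) - 1176)*(B + 2072) = (-4798/(-35 - 1*(-57)) - 1176)*(1755 + 2072) = (-4798/(-35 + 57) - 1176)*3827 = (-4798/22 - 1176)*3827 = (-4798*1/22 - 1176)*3827 = (-2399/11 - 1176)*3827 = -15335/11*3827 = -58687045/11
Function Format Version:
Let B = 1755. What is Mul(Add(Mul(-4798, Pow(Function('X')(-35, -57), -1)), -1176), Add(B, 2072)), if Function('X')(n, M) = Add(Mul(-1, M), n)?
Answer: Rational(-58687045, 11) ≈ -5.3352e+6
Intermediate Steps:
Function('X')(n, M) = Add(n, Mul(-1, M))
Mul(Add(Mul(-4798, Pow(Function('X')(-35, -57), -1)), -1176), Add(B, 2072)) = Mul(Add(Mul(-4798, Pow(Add(-35, Mul(-1, -57)), -1)), -1176), Add(1755, 2072)) = Mul(Add(Mul(-4798, Pow(Add(-35, 57), -1)), -1176), 3827) = Mul(Add(Mul(-4798, Pow(22, -1)), -1176), 3827) = Mul(Add(Mul(-4798, Rational(1, 22)), -1176), 3827) = Mul(Add(Rational(-2399, 11), -1176), 3827) = Mul(Rational(-15335, 11), 3827) = Rational(-58687045, 11)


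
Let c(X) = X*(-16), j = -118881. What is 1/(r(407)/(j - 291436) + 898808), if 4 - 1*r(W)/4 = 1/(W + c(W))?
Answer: 2504985285/2251500813942596 ≈ 1.1126e-6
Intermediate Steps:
c(X) = -16*X
r(W) = 16 + 4/(15*W) (r(W) = 16 - 4/(W - 16*W) = 16 - 4*(-1/(15*W)) = 16 - (-4)/(15*W) = 16 + 4/(15*W))
1/(r(407)/(j - 291436) + 898808) = 1/((16 + (4/15)/407)/(-118881 - 291436) + 898808) = 1/((16 + (4/15)*(1/407))/(-410317) + 898808) = 1/((16 + 4/6105)*(-1/410317) + 898808) = 1/((97684/6105)*(-1/410317) + 898808) = 1/(-97684/2504985285 + 898808) = 1/(2251500813942596/2504985285) = 2504985285/2251500813942596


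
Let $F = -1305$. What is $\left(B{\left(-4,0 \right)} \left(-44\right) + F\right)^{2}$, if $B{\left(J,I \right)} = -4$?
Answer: $1274641$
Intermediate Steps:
$\left(B{\left(-4,0 \right)} \left(-44\right) + F\right)^{2} = \left(\left(-4\right) \left(-44\right) - 1305\right)^{2} = \left(176 - 1305\right)^{2} = \left(-1129\right)^{2} = 1274641$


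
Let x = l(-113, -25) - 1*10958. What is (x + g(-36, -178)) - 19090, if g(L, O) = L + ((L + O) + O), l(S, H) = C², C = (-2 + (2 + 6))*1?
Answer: -30440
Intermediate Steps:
C = 6 (C = (-2 + 8)*1 = 6*1 = 6)
l(S, H) = 36 (l(S, H) = 6² = 36)
g(L, O) = 2*L + 2*O (g(L, O) = L + (L + 2*O) = 2*L + 2*O)
x = -10922 (x = 36 - 1*10958 = 36 - 10958 = -10922)
(x + g(-36, -178)) - 19090 = (-10922 + (2*(-36) + 2*(-178))) - 19090 = (-10922 + (-72 - 356)) - 19090 = (-10922 - 428) - 19090 = -11350 - 19090 = -30440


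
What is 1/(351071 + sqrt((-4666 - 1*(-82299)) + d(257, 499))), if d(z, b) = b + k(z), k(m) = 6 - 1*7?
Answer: 351071/123250768910 - sqrt(78131)/123250768910 ≈ 2.8462e-6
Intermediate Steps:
k(m) = -1 (k(m) = 6 - 7 = -1)
d(z, b) = -1 + b (d(z, b) = b - 1 = -1 + b)
1/(351071 + sqrt((-4666 - 1*(-82299)) + d(257, 499))) = 1/(351071 + sqrt((-4666 - 1*(-82299)) + (-1 + 499))) = 1/(351071 + sqrt((-4666 + 82299) + 498)) = 1/(351071 + sqrt(77633 + 498)) = 1/(351071 + sqrt(78131))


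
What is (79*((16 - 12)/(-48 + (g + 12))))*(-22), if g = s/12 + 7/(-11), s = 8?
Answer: 229416/1187 ≈ 193.27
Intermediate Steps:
g = 1/33 (g = 8/12 + 7/(-11) = 8*(1/12) + 7*(-1/11) = 2/3 - 7/11 = 1/33 ≈ 0.030303)
(79*((16 - 12)/(-48 + (g + 12))))*(-22) = (79*((16 - 12)/(-48 + (1/33 + 12))))*(-22) = (79*(4/(-48 + 397/33)))*(-22) = (79*(4/(-1187/33)))*(-22) = (79*(4*(-33/1187)))*(-22) = (79*(-132/1187))*(-22) = -10428/1187*(-22) = 229416/1187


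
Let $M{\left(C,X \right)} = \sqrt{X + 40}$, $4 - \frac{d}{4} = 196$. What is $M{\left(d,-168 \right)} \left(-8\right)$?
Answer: $- 64 i \sqrt{2} \approx - 90.51 i$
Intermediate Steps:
$d = -768$ ($d = 16 - 784 = -768$)
$M{\left(C,X \right)} = \sqrt{40 + X}$
$M{\left(d,-168 \right)} \left(-8\right) = \sqrt{40 - 168} \left(-8\right) = \sqrt{-128} \left(-8\right) = 8 i \sqrt{2} \left(-8\right) = - 64 i \sqrt{2}$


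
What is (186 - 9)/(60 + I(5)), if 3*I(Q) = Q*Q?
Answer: 531/205 ≈ 2.5902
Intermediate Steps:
I(Q) = Q**2/3 (I(Q) = (Q*Q)/3 = Q**2/3)
(186 - 9)/(60 + I(5)) = (186 - 9)/(60 + (1/3)*5**2) = 177/(60 + (1/3)*25) = 177/(60 + 25/3) = 177/(205/3) = 177*(3/205) = 531/205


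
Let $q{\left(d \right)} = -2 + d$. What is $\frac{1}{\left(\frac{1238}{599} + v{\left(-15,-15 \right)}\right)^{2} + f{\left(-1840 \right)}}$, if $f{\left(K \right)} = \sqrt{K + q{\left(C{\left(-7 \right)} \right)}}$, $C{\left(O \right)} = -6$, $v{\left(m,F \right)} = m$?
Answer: $\frac{21533804045209}{3839829451534729} - \frac{257476315202 i \sqrt{462}}{3839829451534729} \approx 0.005608 - 0.0014413 i$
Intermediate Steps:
$f{\left(K \right)} = \sqrt{-8 + K}$ ($f{\left(K \right)} = \sqrt{K - 8} = \sqrt{-8 + K}$)
$\frac{1}{\left(\frac{1238}{599} + v{\left(-15,-15 \right)}\right)^{2} + f{\left(-1840 \right)}} = \frac{1}{\left(\frac{1238}{599} - 15\right)^{2} + \sqrt{-8 - 1840}} = \frac{1}{\left(1238 \cdot \frac{1}{599} - 15\right)^{2} + \sqrt{-1848}} = \frac{1}{\left(\frac{1238}{599} - 15\right)^{2} + 2 i \sqrt{462}} = \frac{1}{\left(- \frac{7747}{599}\right)^{2} + 2 i \sqrt{462}} = \frac{1}{\frac{60016009}{358801} + 2 i \sqrt{462}}$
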